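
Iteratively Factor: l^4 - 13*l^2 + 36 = (l - 3)*(l^3 + 3*l^2 - 4*l - 12) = (l - 3)*(l - 2)*(l^2 + 5*l + 6) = (l - 3)*(l - 2)*(l + 2)*(l + 3)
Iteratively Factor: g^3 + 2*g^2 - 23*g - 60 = (g - 5)*(g^2 + 7*g + 12) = (g - 5)*(g + 4)*(g + 3)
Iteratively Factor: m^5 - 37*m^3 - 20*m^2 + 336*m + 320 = (m + 4)*(m^4 - 4*m^3 - 21*m^2 + 64*m + 80) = (m + 1)*(m + 4)*(m^3 - 5*m^2 - 16*m + 80) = (m - 5)*(m + 1)*(m + 4)*(m^2 - 16) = (m - 5)*(m + 1)*(m + 4)^2*(m - 4)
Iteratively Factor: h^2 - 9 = (h - 3)*(h + 3)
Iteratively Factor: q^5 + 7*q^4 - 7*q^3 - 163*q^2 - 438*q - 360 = (q + 3)*(q^4 + 4*q^3 - 19*q^2 - 106*q - 120) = (q + 3)^2*(q^3 + q^2 - 22*q - 40) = (q + 2)*(q + 3)^2*(q^2 - q - 20) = (q - 5)*(q + 2)*(q + 3)^2*(q + 4)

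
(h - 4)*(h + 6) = h^2 + 2*h - 24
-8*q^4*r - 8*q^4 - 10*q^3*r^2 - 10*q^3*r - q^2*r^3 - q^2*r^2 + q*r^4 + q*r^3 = (-4*q + r)*(q + r)*(2*q + r)*(q*r + q)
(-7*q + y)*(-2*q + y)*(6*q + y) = 84*q^3 - 40*q^2*y - 3*q*y^2 + y^3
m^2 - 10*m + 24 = (m - 6)*(m - 4)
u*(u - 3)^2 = u^3 - 6*u^2 + 9*u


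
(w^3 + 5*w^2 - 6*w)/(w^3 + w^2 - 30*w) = (w - 1)/(w - 5)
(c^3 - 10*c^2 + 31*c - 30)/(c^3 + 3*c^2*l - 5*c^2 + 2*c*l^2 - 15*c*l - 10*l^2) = (c^2 - 5*c + 6)/(c^2 + 3*c*l + 2*l^2)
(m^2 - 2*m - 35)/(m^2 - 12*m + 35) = (m + 5)/(m - 5)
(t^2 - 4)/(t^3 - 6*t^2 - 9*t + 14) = (t - 2)/(t^2 - 8*t + 7)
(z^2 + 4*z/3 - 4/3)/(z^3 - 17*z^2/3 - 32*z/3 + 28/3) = 1/(z - 7)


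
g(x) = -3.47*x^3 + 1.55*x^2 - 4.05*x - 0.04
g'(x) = -10.41*x^2 + 3.1*x - 4.05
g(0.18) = -0.74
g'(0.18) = -3.83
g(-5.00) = 492.71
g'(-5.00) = -279.80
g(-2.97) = 116.57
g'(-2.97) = -105.08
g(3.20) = -110.83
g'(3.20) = -100.73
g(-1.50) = 21.23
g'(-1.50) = -32.12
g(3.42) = -134.57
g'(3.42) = -115.21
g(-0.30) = 1.41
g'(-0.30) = -5.92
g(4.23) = -252.07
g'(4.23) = -177.20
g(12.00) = -5821.60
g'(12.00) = -1465.89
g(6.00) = -718.06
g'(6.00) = -360.21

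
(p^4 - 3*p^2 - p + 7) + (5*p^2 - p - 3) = p^4 + 2*p^2 - 2*p + 4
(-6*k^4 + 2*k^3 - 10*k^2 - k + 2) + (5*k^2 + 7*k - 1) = -6*k^4 + 2*k^3 - 5*k^2 + 6*k + 1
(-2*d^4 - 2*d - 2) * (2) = -4*d^4 - 4*d - 4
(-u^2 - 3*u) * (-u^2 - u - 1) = u^4 + 4*u^3 + 4*u^2 + 3*u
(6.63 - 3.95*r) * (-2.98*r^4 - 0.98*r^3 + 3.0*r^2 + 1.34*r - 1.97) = 11.771*r^5 - 15.8864*r^4 - 18.3474*r^3 + 14.597*r^2 + 16.6657*r - 13.0611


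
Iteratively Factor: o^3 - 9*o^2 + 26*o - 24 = (o - 2)*(o^2 - 7*o + 12) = (o - 3)*(o - 2)*(o - 4)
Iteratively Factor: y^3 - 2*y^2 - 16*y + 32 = (y - 4)*(y^2 + 2*y - 8) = (y - 4)*(y + 4)*(y - 2)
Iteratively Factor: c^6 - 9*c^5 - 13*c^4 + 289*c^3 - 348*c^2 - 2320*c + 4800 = (c - 3)*(c^5 - 6*c^4 - 31*c^3 + 196*c^2 + 240*c - 1600) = (c - 5)*(c - 3)*(c^4 - c^3 - 36*c^2 + 16*c + 320) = (c - 5)^2*(c - 3)*(c^3 + 4*c^2 - 16*c - 64) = (c - 5)^2*(c - 3)*(c + 4)*(c^2 - 16) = (c - 5)^2*(c - 4)*(c - 3)*(c + 4)*(c + 4)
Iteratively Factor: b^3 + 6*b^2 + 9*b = (b)*(b^2 + 6*b + 9) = b*(b + 3)*(b + 3)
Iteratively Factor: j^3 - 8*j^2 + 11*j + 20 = (j + 1)*(j^2 - 9*j + 20) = (j - 5)*(j + 1)*(j - 4)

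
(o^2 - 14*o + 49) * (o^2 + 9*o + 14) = o^4 - 5*o^3 - 63*o^2 + 245*o + 686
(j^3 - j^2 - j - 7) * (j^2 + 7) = j^5 - j^4 + 6*j^3 - 14*j^2 - 7*j - 49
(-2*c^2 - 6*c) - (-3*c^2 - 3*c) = c^2 - 3*c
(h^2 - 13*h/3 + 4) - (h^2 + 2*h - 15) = 19 - 19*h/3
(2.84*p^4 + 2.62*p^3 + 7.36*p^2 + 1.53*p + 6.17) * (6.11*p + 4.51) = 17.3524*p^5 + 28.8166*p^4 + 56.7858*p^3 + 42.5419*p^2 + 44.599*p + 27.8267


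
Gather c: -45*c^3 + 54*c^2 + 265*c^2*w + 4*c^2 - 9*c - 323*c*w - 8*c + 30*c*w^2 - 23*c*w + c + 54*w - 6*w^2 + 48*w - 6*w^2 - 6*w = -45*c^3 + c^2*(265*w + 58) + c*(30*w^2 - 346*w - 16) - 12*w^2 + 96*w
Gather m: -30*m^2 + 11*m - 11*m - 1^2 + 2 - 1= -30*m^2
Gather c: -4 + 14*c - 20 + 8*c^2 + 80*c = 8*c^2 + 94*c - 24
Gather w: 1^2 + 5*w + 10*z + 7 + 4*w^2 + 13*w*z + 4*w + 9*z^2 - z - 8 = 4*w^2 + w*(13*z + 9) + 9*z^2 + 9*z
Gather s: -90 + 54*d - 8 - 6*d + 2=48*d - 96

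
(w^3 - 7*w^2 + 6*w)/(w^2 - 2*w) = (w^2 - 7*w + 6)/(w - 2)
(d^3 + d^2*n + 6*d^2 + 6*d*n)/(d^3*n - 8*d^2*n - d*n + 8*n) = d*(d^2 + d*n + 6*d + 6*n)/(n*(d^3 - 8*d^2 - d + 8))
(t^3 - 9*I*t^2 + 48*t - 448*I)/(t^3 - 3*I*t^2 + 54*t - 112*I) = (t - 8*I)/(t - 2*I)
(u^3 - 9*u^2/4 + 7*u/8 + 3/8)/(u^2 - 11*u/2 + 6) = (4*u^2 - 3*u - 1)/(4*(u - 4))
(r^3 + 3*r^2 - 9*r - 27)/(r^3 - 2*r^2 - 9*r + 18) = (r + 3)/(r - 2)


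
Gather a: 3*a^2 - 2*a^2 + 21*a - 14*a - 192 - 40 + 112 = a^2 + 7*a - 120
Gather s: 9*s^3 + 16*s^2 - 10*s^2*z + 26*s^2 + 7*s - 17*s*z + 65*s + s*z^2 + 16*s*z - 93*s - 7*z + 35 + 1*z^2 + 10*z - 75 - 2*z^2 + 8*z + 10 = 9*s^3 + s^2*(42 - 10*z) + s*(z^2 - z - 21) - z^2 + 11*z - 30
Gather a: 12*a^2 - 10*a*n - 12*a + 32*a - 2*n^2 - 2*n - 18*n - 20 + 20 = 12*a^2 + a*(20 - 10*n) - 2*n^2 - 20*n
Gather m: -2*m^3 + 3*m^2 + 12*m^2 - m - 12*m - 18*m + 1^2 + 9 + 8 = -2*m^3 + 15*m^2 - 31*m + 18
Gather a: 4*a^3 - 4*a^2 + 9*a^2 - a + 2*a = 4*a^3 + 5*a^2 + a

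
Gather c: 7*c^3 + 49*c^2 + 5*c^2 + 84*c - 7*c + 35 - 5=7*c^3 + 54*c^2 + 77*c + 30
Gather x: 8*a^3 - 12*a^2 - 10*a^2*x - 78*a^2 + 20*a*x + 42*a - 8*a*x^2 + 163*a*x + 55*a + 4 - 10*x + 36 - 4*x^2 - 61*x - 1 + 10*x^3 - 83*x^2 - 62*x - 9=8*a^3 - 90*a^2 + 97*a + 10*x^3 + x^2*(-8*a - 87) + x*(-10*a^2 + 183*a - 133) + 30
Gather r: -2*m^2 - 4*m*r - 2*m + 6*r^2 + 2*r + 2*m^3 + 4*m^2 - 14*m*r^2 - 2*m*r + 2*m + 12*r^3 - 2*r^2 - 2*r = 2*m^3 + 2*m^2 - 6*m*r + 12*r^3 + r^2*(4 - 14*m)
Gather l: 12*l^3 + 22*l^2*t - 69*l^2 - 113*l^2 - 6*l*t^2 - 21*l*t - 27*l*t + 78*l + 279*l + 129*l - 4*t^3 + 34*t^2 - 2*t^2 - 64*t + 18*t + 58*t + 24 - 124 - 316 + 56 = 12*l^3 + l^2*(22*t - 182) + l*(-6*t^2 - 48*t + 486) - 4*t^3 + 32*t^2 + 12*t - 360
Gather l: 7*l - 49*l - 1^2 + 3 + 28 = 30 - 42*l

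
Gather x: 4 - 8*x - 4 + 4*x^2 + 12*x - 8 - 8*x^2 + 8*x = -4*x^2 + 12*x - 8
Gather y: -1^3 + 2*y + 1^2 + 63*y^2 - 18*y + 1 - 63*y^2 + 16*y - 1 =0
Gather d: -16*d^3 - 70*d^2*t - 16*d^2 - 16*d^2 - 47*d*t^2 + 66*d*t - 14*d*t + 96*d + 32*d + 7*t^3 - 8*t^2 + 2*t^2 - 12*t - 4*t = -16*d^3 + d^2*(-70*t - 32) + d*(-47*t^2 + 52*t + 128) + 7*t^3 - 6*t^2 - 16*t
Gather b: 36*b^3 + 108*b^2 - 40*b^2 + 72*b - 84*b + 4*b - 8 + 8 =36*b^3 + 68*b^2 - 8*b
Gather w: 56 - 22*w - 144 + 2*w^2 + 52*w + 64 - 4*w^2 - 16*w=-2*w^2 + 14*w - 24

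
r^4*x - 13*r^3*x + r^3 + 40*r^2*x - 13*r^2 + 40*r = r*(r - 8)*(r - 5)*(r*x + 1)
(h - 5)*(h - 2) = h^2 - 7*h + 10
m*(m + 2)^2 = m^3 + 4*m^2 + 4*m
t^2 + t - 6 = (t - 2)*(t + 3)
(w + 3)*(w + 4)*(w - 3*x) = w^3 - 3*w^2*x + 7*w^2 - 21*w*x + 12*w - 36*x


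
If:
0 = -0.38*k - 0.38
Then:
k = -1.00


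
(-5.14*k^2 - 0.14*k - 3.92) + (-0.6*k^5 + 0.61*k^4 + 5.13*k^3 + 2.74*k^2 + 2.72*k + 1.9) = -0.6*k^5 + 0.61*k^4 + 5.13*k^3 - 2.4*k^2 + 2.58*k - 2.02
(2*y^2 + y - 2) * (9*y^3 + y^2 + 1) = 18*y^5 + 11*y^4 - 17*y^3 + y - 2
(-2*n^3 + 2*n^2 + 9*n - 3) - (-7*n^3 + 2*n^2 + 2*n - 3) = 5*n^3 + 7*n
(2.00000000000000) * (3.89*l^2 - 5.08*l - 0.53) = 7.78*l^2 - 10.16*l - 1.06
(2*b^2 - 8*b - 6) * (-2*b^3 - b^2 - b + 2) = -4*b^5 + 14*b^4 + 18*b^3 + 18*b^2 - 10*b - 12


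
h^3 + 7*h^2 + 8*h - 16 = (h - 1)*(h + 4)^2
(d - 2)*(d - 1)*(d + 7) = d^3 + 4*d^2 - 19*d + 14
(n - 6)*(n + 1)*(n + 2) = n^3 - 3*n^2 - 16*n - 12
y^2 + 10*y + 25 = (y + 5)^2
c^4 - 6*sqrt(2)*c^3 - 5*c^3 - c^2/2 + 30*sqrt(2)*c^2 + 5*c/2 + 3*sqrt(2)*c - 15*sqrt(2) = (c - 5)*(c - 6*sqrt(2))*(c - sqrt(2)/2)*(c + sqrt(2)/2)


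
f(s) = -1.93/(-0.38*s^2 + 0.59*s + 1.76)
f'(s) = -1.93*(0.76*s - 0.59)/(-0.38*s^2 + 0.59*s + 1.76)^2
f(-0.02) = -1.10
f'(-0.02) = 0.38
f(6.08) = 0.22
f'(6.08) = -0.10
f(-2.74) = 0.71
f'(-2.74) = 0.70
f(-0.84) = -1.94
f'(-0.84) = 2.39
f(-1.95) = 2.31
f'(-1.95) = 5.73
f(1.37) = -1.04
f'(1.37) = -0.25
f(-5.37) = 0.16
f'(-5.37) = 0.06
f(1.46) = -1.07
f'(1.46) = -0.31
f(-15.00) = 0.02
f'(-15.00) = 0.00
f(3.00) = -17.55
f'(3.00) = -269.56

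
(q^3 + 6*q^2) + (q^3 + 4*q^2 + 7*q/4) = 2*q^3 + 10*q^2 + 7*q/4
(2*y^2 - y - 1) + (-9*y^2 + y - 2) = -7*y^2 - 3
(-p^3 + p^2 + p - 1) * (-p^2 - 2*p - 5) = p^5 + p^4 + 2*p^3 - 6*p^2 - 3*p + 5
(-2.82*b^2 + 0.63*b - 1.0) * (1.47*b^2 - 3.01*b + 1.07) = -4.1454*b^4 + 9.4143*b^3 - 6.3837*b^2 + 3.6841*b - 1.07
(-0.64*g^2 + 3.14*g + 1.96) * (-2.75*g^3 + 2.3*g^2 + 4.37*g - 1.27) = 1.76*g^5 - 10.107*g^4 - 0.9648*g^3 + 19.0426*g^2 + 4.5774*g - 2.4892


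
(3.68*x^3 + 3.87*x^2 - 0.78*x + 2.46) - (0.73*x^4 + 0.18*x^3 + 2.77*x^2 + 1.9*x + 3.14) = -0.73*x^4 + 3.5*x^3 + 1.1*x^2 - 2.68*x - 0.68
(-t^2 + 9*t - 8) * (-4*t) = 4*t^3 - 36*t^2 + 32*t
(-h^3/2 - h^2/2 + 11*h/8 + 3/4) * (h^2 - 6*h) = -h^5/2 + 5*h^4/2 + 35*h^3/8 - 15*h^2/2 - 9*h/2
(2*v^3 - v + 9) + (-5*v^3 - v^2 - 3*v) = -3*v^3 - v^2 - 4*v + 9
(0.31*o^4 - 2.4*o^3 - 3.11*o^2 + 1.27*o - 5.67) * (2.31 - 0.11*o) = -0.0341*o^5 + 0.9801*o^4 - 5.2019*o^3 - 7.3238*o^2 + 3.5574*o - 13.0977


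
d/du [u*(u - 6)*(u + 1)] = 3*u^2 - 10*u - 6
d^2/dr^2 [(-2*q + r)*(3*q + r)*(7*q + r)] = 16*q + 6*r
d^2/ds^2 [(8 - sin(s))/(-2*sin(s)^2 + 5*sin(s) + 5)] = (4*sin(s)^5 - 118*sin(s)^4 + 292*sin(s)^3 - 353*sin(s)^2 - 315*sin(s) + 610)/(5*sin(s) + cos(2*s) + 4)^3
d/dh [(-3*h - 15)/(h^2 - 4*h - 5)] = 3*(-h^2 + 4*h + 2*(h - 2)*(h + 5) + 5)/(-h^2 + 4*h + 5)^2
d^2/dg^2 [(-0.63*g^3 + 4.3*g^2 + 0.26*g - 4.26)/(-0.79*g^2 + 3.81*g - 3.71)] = (-1.4210854715202e-14*g^4 - 11.6123199999999*g^3 + 38.1385379999999*g^2 - 20.332542*g - 27.015608)/(0.493039*g^6 - 7.133463*g^5 + 41.34939*g^4 - 122.306715*g^3 + 194.18511*g^2 - 157.323663*g + 51.064811)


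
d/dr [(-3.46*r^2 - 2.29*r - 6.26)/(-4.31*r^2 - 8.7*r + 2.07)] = (20.2321*r^2 - 68.2856*r - 59.2023)/(18.5761*r^4 + 74.994*r^3 + 57.8466*r^2 - 36.018*r + 4.2849)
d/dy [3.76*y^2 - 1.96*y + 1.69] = 7.52*y - 1.96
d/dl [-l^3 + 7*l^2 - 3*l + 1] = -3*l^2 + 14*l - 3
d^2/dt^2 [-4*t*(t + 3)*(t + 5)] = -24*t - 64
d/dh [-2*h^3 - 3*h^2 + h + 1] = -6*h^2 - 6*h + 1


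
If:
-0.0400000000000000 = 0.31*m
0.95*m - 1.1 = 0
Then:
No Solution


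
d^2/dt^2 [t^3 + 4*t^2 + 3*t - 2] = 6*t + 8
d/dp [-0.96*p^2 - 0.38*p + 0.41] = -1.92*p - 0.38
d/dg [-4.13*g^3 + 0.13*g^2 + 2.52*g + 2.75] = -12.39*g^2 + 0.26*g + 2.52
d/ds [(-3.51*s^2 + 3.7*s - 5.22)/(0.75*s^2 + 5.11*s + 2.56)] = (-20.7111*s^2 - 10.1412*s + 36.1462)/(0.5625*s^4 + 7.665*s^3 + 29.9521*s^2 + 26.1632*s + 6.5536)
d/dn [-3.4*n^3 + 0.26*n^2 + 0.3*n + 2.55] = -10.2*n^2 + 0.52*n + 0.3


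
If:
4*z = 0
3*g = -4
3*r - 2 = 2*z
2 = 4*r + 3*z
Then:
No Solution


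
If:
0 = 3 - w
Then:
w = 3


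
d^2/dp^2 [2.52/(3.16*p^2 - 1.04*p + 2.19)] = (-50.327424*p^2 + 16.563456*p + 2.52*(6.32*p - 1.04)*(12.64*p - 2.08) - 34.878816)/(3.16*p^2 - 1.04*p + 2.19)^3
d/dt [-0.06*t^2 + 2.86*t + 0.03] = 2.86 - 0.12*t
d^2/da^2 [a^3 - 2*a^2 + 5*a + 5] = 6*a - 4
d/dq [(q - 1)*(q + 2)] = 2*q + 1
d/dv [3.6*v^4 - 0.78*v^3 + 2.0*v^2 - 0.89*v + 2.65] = 14.4*v^3 - 2.34*v^2 + 4.0*v - 0.89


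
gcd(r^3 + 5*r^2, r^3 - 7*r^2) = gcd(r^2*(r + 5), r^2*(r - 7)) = r^2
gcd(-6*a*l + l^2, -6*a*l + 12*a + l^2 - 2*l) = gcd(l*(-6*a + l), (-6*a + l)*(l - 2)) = 6*a - l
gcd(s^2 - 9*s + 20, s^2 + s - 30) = s - 5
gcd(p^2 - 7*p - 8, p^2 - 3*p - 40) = p - 8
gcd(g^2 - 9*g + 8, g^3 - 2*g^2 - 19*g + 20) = g - 1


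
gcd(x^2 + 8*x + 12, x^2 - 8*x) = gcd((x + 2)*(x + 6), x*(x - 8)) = 1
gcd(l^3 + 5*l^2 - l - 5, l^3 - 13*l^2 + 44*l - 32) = l - 1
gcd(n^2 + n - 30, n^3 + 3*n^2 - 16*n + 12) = n + 6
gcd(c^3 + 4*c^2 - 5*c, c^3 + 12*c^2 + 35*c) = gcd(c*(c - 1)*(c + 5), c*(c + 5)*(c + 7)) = c^2 + 5*c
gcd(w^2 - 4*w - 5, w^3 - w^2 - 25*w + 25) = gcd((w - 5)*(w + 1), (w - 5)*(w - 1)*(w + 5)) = w - 5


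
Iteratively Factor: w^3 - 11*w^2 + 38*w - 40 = (w - 4)*(w^2 - 7*w + 10) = (w - 4)*(w - 2)*(w - 5)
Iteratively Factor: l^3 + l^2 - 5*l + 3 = (l + 3)*(l^2 - 2*l + 1) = (l - 1)*(l + 3)*(l - 1)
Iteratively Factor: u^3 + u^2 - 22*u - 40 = (u + 2)*(u^2 - u - 20) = (u - 5)*(u + 2)*(u + 4)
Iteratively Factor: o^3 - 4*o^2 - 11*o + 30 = (o + 3)*(o^2 - 7*o + 10) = (o - 5)*(o + 3)*(o - 2)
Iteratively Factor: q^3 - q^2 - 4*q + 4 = (q + 2)*(q^2 - 3*q + 2) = (q - 1)*(q + 2)*(q - 2)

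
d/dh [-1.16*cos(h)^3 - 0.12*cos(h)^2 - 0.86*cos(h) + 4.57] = (3.48*cos(h)^2 + 0.24*cos(h) + 0.86)*sin(h)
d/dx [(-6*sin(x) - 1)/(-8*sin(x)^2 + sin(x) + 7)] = (-16*sin(x) + 24*cos(2*x) - 65)*cos(x)/(-8*sin(x)^2 + sin(x) + 7)^2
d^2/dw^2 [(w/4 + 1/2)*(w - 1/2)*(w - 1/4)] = 3*w/2 + 5/8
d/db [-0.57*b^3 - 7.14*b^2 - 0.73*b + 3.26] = -1.71*b^2 - 14.28*b - 0.73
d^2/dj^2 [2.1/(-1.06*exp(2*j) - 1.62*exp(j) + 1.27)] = (-2.1*(2.12*exp(j) + 1.62)*(4.24*exp(j) + 3.24)*exp(j) + (8.904*exp(j) + 3.402)*(1.06*exp(2*j) + 1.62*exp(j) - 1.27))*exp(j)/(1.06*exp(2*j) + 1.62*exp(j) - 1.27)^3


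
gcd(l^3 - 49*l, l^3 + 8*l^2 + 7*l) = l^2 + 7*l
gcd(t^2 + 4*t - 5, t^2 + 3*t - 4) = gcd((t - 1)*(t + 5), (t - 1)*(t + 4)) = t - 1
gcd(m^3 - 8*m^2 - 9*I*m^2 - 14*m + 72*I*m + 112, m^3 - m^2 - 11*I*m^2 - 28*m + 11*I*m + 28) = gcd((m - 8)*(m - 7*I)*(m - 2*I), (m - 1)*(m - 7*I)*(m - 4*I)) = m - 7*I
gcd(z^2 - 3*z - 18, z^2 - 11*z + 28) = 1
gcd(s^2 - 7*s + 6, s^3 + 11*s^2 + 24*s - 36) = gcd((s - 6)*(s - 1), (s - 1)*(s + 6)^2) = s - 1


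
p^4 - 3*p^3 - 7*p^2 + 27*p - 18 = (p - 3)*(p - 2)*(p - 1)*(p + 3)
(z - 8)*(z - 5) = z^2 - 13*z + 40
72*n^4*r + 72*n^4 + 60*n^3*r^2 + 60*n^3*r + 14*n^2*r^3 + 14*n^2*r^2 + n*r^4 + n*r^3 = (2*n + r)*(6*n + r)^2*(n*r + n)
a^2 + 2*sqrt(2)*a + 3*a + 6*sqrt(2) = (a + 3)*(a + 2*sqrt(2))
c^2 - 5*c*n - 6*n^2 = (c - 6*n)*(c + n)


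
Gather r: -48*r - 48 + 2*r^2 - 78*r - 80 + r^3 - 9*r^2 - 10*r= r^3 - 7*r^2 - 136*r - 128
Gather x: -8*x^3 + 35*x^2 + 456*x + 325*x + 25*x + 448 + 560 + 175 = -8*x^3 + 35*x^2 + 806*x + 1183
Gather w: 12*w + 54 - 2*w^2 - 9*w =-2*w^2 + 3*w + 54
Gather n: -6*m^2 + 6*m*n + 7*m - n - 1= -6*m^2 + 7*m + n*(6*m - 1) - 1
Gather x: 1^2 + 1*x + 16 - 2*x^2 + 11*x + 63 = -2*x^2 + 12*x + 80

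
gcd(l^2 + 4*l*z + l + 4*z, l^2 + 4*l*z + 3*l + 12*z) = l + 4*z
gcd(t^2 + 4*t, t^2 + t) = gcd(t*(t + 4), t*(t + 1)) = t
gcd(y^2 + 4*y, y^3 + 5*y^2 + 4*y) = y^2 + 4*y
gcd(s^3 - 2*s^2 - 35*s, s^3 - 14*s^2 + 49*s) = s^2 - 7*s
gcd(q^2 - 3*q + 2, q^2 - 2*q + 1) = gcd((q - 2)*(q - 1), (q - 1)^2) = q - 1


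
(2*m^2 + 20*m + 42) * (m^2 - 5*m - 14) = 2*m^4 + 10*m^3 - 86*m^2 - 490*m - 588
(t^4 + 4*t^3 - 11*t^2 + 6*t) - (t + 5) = t^4 + 4*t^3 - 11*t^2 + 5*t - 5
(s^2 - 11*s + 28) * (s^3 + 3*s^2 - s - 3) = s^5 - 8*s^4 - 6*s^3 + 92*s^2 + 5*s - 84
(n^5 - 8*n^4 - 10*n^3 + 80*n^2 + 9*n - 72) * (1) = n^5 - 8*n^4 - 10*n^3 + 80*n^2 + 9*n - 72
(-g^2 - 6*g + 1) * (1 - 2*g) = 2*g^3 + 11*g^2 - 8*g + 1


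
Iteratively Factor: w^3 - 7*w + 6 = (w - 2)*(w^2 + 2*w - 3) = (w - 2)*(w + 3)*(w - 1)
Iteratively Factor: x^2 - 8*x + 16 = (x - 4)*(x - 4)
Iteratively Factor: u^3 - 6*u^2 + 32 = (u - 4)*(u^2 - 2*u - 8) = (u - 4)*(u + 2)*(u - 4)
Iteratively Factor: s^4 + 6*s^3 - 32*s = (s)*(s^3 + 6*s^2 - 32) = s*(s + 4)*(s^2 + 2*s - 8) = s*(s - 2)*(s + 4)*(s + 4)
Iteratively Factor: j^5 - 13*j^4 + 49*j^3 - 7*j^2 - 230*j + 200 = (j - 4)*(j^4 - 9*j^3 + 13*j^2 + 45*j - 50) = (j - 4)*(j + 2)*(j^3 - 11*j^2 + 35*j - 25) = (j - 4)*(j - 1)*(j + 2)*(j^2 - 10*j + 25) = (j - 5)*(j - 4)*(j - 1)*(j + 2)*(j - 5)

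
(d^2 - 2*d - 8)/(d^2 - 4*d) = (d + 2)/d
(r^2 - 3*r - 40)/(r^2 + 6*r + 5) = (r - 8)/(r + 1)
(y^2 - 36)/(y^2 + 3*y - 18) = (y - 6)/(y - 3)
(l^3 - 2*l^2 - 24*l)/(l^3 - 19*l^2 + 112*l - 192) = l*(l^2 - 2*l - 24)/(l^3 - 19*l^2 + 112*l - 192)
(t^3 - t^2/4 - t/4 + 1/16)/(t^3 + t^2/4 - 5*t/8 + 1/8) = (t + 1/2)/(t + 1)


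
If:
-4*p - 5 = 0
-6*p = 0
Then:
No Solution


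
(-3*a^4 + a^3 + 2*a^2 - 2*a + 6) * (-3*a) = 9*a^5 - 3*a^4 - 6*a^3 + 6*a^2 - 18*a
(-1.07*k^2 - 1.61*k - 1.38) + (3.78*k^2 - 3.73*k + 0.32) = 2.71*k^2 - 5.34*k - 1.06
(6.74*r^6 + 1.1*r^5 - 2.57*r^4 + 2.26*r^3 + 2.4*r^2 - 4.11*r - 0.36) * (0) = 0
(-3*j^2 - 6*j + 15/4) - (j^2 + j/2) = -4*j^2 - 13*j/2 + 15/4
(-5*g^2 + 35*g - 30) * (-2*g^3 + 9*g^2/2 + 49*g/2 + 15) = 10*g^5 - 185*g^4/2 + 95*g^3 + 1295*g^2/2 - 210*g - 450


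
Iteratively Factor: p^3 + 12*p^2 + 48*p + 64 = (p + 4)*(p^2 + 8*p + 16) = (p + 4)^2*(p + 4)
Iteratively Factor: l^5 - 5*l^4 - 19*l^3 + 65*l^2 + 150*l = (l - 5)*(l^4 - 19*l^2 - 30*l) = l*(l - 5)*(l^3 - 19*l - 30) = l*(l - 5)*(l + 2)*(l^2 - 2*l - 15) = l*(l - 5)^2*(l + 2)*(l + 3)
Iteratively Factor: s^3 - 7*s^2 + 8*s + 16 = (s - 4)*(s^2 - 3*s - 4) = (s - 4)*(s + 1)*(s - 4)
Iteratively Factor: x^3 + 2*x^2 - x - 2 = (x + 2)*(x^2 - 1) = (x + 1)*(x + 2)*(x - 1)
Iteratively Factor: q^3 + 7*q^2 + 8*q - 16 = (q + 4)*(q^2 + 3*q - 4) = (q + 4)^2*(q - 1)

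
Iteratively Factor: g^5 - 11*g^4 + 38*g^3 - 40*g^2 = (g - 4)*(g^4 - 7*g^3 + 10*g^2) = (g - 5)*(g - 4)*(g^3 - 2*g^2) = g*(g - 5)*(g - 4)*(g^2 - 2*g) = g^2*(g - 5)*(g - 4)*(g - 2)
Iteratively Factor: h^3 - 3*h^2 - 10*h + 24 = (h - 2)*(h^2 - h - 12) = (h - 2)*(h + 3)*(h - 4)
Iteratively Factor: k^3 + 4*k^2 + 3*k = (k + 1)*(k^2 + 3*k) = (k + 1)*(k + 3)*(k)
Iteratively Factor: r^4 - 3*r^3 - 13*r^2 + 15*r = (r)*(r^3 - 3*r^2 - 13*r + 15) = r*(r - 1)*(r^2 - 2*r - 15) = r*(r - 5)*(r - 1)*(r + 3)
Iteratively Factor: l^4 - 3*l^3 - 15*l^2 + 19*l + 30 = (l + 1)*(l^3 - 4*l^2 - 11*l + 30) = (l - 2)*(l + 1)*(l^2 - 2*l - 15) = (l - 5)*(l - 2)*(l + 1)*(l + 3)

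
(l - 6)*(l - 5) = l^2 - 11*l + 30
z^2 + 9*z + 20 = (z + 4)*(z + 5)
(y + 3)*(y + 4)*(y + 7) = y^3 + 14*y^2 + 61*y + 84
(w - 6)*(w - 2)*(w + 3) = w^3 - 5*w^2 - 12*w + 36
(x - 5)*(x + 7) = x^2 + 2*x - 35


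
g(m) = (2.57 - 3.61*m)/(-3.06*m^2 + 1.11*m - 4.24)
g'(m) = (2.57 - 3.61*m)*(6.12*m - 1.11)/(-3.06*m^2 + 1.11*m - 4.24)^2 - 3.61/(-3.06*m^2 + 1.11*m - 4.24)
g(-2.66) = -0.42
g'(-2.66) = -0.13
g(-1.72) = -0.58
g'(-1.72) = -0.20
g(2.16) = 0.32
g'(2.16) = -0.02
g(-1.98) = -0.53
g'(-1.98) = -0.18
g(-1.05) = -0.72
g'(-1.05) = -0.21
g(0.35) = -0.31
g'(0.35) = 0.93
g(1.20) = 0.24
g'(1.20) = 0.29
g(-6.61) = -0.18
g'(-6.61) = -0.03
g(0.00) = -0.61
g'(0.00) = 0.69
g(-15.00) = -0.08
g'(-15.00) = -0.01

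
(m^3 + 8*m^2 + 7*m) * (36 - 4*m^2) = -4*m^5 - 32*m^4 + 8*m^3 + 288*m^2 + 252*m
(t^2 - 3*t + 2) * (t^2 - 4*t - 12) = t^4 - 7*t^3 + 2*t^2 + 28*t - 24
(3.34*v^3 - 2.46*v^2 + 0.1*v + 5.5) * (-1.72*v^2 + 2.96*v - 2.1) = -5.7448*v^5 + 14.1176*v^4 - 14.4676*v^3 - 3.998*v^2 + 16.07*v - 11.55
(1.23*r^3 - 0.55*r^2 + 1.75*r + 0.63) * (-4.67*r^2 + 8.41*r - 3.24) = -5.7441*r^5 + 12.9128*r^4 - 16.7832*r^3 + 13.5574*r^2 - 0.3717*r - 2.0412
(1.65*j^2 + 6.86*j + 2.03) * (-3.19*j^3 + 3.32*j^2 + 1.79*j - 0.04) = -5.2635*j^5 - 16.4054*j^4 + 19.253*j^3 + 18.953*j^2 + 3.3593*j - 0.0812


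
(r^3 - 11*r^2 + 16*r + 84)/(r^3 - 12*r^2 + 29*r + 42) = (r + 2)/(r + 1)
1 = 1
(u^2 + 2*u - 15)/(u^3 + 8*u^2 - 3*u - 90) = 1/(u + 6)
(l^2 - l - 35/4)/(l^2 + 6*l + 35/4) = (2*l - 7)/(2*l + 7)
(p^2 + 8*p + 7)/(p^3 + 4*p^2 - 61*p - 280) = (p + 1)/(p^2 - 3*p - 40)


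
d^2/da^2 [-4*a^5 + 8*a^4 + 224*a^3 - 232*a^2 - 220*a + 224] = -80*a^3 + 96*a^2 + 1344*a - 464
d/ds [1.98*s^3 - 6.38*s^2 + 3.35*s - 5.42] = 5.94*s^2 - 12.76*s + 3.35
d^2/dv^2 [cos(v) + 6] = -cos(v)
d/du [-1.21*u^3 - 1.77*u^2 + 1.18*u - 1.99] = -3.63*u^2 - 3.54*u + 1.18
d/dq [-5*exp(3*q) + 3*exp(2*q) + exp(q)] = (-15*exp(2*q) + 6*exp(q) + 1)*exp(q)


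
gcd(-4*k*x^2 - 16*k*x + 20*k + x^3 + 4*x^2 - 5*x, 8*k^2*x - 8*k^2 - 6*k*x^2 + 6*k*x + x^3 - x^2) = -4*k*x + 4*k + x^2 - x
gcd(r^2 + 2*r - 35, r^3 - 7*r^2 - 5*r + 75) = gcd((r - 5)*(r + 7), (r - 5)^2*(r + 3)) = r - 5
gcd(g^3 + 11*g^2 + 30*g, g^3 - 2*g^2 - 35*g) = g^2 + 5*g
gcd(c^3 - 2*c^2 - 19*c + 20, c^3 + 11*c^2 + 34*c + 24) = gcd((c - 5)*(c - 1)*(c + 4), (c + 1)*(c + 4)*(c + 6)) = c + 4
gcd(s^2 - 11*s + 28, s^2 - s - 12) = s - 4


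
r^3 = r^3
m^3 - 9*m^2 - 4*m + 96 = (m - 8)*(m - 4)*(m + 3)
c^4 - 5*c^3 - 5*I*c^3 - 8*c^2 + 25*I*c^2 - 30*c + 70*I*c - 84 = (c - 7)*(c + 2)*(c - 6*I)*(c + I)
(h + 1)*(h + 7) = h^2 + 8*h + 7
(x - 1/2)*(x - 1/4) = x^2 - 3*x/4 + 1/8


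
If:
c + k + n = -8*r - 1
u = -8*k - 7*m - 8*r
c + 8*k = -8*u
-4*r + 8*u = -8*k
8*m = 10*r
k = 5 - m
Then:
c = 280/17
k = 345/34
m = -175/34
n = 181/34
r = -70/17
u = -415/34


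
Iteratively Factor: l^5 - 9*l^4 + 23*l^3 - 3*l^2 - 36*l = (l + 1)*(l^4 - 10*l^3 + 33*l^2 - 36*l) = (l - 3)*(l + 1)*(l^3 - 7*l^2 + 12*l) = (l - 4)*(l - 3)*(l + 1)*(l^2 - 3*l) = l*(l - 4)*(l - 3)*(l + 1)*(l - 3)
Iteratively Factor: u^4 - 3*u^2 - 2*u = (u)*(u^3 - 3*u - 2) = u*(u - 2)*(u^2 + 2*u + 1) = u*(u - 2)*(u + 1)*(u + 1)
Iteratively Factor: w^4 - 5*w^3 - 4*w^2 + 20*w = (w)*(w^3 - 5*w^2 - 4*w + 20) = w*(w - 2)*(w^2 - 3*w - 10) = w*(w - 5)*(w - 2)*(w + 2)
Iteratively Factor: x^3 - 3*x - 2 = (x + 1)*(x^2 - x - 2) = (x + 1)^2*(x - 2)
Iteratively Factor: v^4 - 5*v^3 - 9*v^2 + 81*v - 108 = (v + 4)*(v^3 - 9*v^2 + 27*v - 27) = (v - 3)*(v + 4)*(v^2 - 6*v + 9) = (v - 3)^2*(v + 4)*(v - 3)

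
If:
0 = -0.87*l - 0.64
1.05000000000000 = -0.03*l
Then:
No Solution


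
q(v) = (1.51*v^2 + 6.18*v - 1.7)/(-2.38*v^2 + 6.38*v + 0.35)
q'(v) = (3.02*v + 6.18)/(-2.38*v^2 + 6.38*v + 0.35) + (4.76*v - 6.38)*(1.51*v^2 + 6.18*v - 1.7)/(-2.38*v^2 + 6.38*v + 0.35)^2 = (24.3422*v^2 - 7.035*v + 13.009)/(5.6644*v^4 - 30.3688*v^3 + 39.0384*v^2 + 4.466*v + 0.1225)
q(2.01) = 4.73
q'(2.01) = 7.68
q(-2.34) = 0.29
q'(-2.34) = 0.21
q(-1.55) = 0.50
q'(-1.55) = 0.35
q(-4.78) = -0.04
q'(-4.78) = 0.08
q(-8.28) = -0.23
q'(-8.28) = 0.04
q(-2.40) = 0.27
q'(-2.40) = 0.21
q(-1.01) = 0.75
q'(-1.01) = 0.62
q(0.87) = 1.18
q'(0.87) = 1.51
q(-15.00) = -0.39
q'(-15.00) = 0.01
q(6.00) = -1.91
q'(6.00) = 0.38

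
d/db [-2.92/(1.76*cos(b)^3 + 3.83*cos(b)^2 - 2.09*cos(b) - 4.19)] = (-15.4176*cos(b)^2 - 22.3672*cos(b) + 6.1028)*sin(b)/(1.76*cos(b)^3 + 3.83*cos(b)^2 - 2.09*cos(b) - 4.19)^2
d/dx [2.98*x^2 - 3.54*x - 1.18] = 5.96*x - 3.54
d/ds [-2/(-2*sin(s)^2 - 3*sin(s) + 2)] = -2*(4*sin(s) + 3)*cos(s)/(2*sin(s)^2 + 3*sin(s) - 2)^2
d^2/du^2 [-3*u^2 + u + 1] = -6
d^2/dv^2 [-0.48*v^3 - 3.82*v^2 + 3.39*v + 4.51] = -2.88*v - 7.64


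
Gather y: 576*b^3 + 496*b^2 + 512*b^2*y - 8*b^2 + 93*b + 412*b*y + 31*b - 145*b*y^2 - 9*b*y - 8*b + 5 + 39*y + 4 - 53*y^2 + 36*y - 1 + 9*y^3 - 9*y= 576*b^3 + 488*b^2 + 116*b + 9*y^3 + y^2*(-145*b - 53) + y*(512*b^2 + 403*b + 66) + 8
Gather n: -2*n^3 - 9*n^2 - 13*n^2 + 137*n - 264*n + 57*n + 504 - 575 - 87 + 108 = -2*n^3 - 22*n^2 - 70*n - 50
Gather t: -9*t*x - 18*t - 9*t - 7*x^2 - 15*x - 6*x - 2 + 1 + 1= t*(-9*x - 27) - 7*x^2 - 21*x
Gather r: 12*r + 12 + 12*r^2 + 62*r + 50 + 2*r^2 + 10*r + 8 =14*r^2 + 84*r + 70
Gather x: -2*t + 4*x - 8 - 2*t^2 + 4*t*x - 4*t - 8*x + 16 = -2*t^2 - 6*t + x*(4*t - 4) + 8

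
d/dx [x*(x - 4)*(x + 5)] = 3*x^2 + 2*x - 20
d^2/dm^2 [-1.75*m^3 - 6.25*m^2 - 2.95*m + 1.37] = -10.5*m - 12.5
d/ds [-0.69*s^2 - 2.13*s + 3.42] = -1.38*s - 2.13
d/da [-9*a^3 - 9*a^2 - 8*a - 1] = -27*a^2 - 18*a - 8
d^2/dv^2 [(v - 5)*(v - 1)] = 2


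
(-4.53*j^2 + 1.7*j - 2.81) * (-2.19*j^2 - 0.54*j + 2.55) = 9.9207*j^4 - 1.2768*j^3 - 6.3156*j^2 + 5.8524*j - 7.1655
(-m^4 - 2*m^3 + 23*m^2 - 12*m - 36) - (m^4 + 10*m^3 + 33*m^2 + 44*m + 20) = -2*m^4 - 12*m^3 - 10*m^2 - 56*m - 56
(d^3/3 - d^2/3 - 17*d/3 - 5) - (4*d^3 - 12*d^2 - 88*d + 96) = -11*d^3/3 + 35*d^2/3 + 247*d/3 - 101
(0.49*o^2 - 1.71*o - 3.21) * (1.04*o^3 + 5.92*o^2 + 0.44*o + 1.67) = 0.5096*o^5 + 1.1224*o^4 - 13.246*o^3 - 18.9373*o^2 - 4.2681*o - 5.3607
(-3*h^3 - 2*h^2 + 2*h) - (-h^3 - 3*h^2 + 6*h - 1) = -2*h^3 + h^2 - 4*h + 1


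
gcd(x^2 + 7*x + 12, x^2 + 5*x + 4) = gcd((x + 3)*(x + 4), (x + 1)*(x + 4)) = x + 4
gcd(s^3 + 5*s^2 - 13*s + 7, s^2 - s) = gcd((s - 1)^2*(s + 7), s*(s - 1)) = s - 1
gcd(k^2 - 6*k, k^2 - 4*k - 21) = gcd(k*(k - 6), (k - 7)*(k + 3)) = 1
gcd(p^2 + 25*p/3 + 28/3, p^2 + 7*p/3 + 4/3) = p + 4/3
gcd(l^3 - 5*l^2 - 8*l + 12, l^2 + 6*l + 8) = l + 2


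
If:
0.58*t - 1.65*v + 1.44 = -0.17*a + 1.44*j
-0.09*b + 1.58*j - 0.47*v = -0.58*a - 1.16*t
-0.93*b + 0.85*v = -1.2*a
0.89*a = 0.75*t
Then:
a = 0.849237344178971*v - 0.567913554114598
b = 2.00976861614491*v - 0.732791682728514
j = 0.661513004830031 - 0.639672149585182*v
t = 1.00776164842571*v - 0.67392408421599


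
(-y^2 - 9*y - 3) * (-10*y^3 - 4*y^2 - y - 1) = 10*y^5 + 94*y^4 + 67*y^3 + 22*y^2 + 12*y + 3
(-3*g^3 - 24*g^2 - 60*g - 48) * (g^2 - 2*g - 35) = -3*g^5 - 18*g^4 + 93*g^3 + 912*g^2 + 2196*g + 1680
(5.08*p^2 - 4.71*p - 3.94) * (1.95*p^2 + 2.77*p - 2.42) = 9.906*p^4 + 4.8871*p^3 - 33.0233*p^2 + 0.484399999999999*p + 9.5348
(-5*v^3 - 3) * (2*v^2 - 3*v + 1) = -10*v^5 + 15*v^4 - 5*v^3 - 6*v^2 + 9*v - 3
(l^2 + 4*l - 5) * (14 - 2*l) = -2*l^3 + 6*l^2 + 66*l - 70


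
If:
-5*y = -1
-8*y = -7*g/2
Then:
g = 16/35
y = 1/5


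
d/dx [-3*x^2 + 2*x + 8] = 2 - 6*x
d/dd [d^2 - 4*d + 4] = 2*d - 4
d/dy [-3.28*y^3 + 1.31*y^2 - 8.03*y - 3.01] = -9.84*y^2 + 2.62*y - 8.03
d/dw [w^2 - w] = 2*w - 1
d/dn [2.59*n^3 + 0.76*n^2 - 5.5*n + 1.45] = 7.77*n^2 + 1.52*n - 5.5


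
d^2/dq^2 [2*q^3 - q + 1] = 12*q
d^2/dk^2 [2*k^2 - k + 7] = 4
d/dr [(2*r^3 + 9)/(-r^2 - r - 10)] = (-6*r^2*(r^2 + r + 10) + (2*r + 1)*(2*r^3 + 9))/(r^2 + r + 10)^2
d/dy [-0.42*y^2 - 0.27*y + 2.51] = -0.84*y - 0.27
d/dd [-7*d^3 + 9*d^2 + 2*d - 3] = -21*d^2 + 18*d + 2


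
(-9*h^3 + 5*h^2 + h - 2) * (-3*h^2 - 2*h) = 27*h^5 + 3*h^4 - 13*h^3 + 4*h^2 + 4*h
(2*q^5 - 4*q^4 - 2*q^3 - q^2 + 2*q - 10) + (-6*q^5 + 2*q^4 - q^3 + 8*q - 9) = -4*q^5 - 2*q^4 - 3*q^3 - q^2 + 10*q - 19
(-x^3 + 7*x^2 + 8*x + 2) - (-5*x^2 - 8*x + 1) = -x^3 + 12*x^2 + 16*x + 1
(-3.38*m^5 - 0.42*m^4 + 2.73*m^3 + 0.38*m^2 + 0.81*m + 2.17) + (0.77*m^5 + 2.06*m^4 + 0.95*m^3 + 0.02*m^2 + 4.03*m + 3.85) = -2.61*m^5 + 1.64*m^4 + 3.68*m^3 + 0.4*m^2 + 4.84*m + 6.02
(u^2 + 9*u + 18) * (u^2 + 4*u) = u^4 + 13*u^3 + 54*u^2 + 72*u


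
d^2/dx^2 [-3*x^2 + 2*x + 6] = -6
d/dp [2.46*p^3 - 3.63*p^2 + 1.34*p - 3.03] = 7.38*p^2 - 7.26*p + 1.34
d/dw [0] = 0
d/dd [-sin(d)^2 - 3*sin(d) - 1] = -(2*sin(d) + 3)*cos(d)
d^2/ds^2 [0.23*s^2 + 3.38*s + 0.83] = 0.460000000000000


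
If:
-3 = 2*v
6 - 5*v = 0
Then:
No Solution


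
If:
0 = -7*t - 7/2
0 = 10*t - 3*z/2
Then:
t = -1/2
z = -10/3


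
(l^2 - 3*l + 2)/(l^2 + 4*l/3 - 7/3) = 3*(l - 2)/(3*l + 7)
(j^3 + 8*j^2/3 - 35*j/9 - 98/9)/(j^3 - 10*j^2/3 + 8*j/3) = (9*j^2 + 42*j + 49)/(3*j*(3*j - 4))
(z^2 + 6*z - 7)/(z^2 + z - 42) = (z - 1)/(z - 6)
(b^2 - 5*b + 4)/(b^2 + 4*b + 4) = (b^2 - 5*b + 4)/(b^2 + 4*b + 4)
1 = 1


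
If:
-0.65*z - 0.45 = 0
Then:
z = -0.69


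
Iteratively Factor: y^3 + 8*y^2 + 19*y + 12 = (y + 4)*(y^2 + 4*y + 3) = (y + 3)*(y + 4)*(y + 1)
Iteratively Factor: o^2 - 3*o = (o - 3)*(o)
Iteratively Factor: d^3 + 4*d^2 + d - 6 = (d + 3)*(d^2 + d - 2) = (d + 2)*(d + 3)*(d - 1)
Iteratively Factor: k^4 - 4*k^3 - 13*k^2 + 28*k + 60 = (k - 3)*(k^3 - k^2 - 16*k - 20) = (k - 5)*(k - 3)*(k^2 + 4*k + 4) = (k - 5)*(k - 3)*(k + 2)*(k + 2)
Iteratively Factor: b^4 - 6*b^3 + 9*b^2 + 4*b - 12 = (b - 3)*(b^3 - 3*b^2 + 4) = (b - 3)*(b - 2)*(b^2 - b - 2) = (b - 3)*(b - 2)^2*(b + 1)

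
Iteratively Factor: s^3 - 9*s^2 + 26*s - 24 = (s - 3)*(s^2 - 6*s + 8) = (s - 3)*(s - 2)*(s - 4)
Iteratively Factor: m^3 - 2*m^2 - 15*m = (m - 5)*(m^2 + 3*m) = m*(m - 5)*(m + 3)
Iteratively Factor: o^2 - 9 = (o + 3)*(o - 3)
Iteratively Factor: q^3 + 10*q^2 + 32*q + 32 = (q + 2)*(q^2 + 8*q + 16) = (q + 2)*(q + 4)*(q + 4)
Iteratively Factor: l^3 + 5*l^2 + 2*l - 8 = (l + 2)*(l^2 + 3*l - 4) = (l - 1)*(l + 2)*(l + 4)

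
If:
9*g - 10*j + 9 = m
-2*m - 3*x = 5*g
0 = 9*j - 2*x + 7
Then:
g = 13*x/207 - 302/207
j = 2*x/9 - 7/9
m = 755/207 - 343*x/207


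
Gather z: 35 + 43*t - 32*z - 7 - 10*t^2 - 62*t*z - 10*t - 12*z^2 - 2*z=-10*t^2 + 33*t - 12*z^2 + z*(-62*t - 34) + 28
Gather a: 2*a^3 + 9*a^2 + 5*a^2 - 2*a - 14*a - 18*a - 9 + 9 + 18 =2*a^3 + 14*a^2 - 34*a + 18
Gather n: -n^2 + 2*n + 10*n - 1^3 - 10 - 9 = -n^2 + 12*n - 20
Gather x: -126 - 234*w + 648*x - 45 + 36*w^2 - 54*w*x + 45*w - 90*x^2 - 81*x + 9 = 36*w^2 - 189*w - 90*x^2 + x*(567 - 54*w) - 162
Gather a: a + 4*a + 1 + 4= 5*a + 5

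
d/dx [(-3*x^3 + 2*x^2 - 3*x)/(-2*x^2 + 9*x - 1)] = (6*x^4 - 54*x^3 + 21*x^2 - 4*x + 3)/(4*x^4 - 36*x^3 + 85*x^2 - 18*x + 1)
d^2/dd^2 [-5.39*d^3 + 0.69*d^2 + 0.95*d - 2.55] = 1.38 - 32.34*d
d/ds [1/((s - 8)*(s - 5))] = (13 - 2*s)/(s^4 - 26*s^3 + 249*s^2 - 1040*s + 1600)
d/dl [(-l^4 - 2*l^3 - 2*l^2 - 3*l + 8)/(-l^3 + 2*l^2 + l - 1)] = (l^6 - 4*l^5 - 9*l^4 - 6*l^3 + 34*l^2 - 28*l - 5)/(l^6 - 4*l^5 + 2*l^4 + 6*l^3 - 3*l^2 - 2*l + 1)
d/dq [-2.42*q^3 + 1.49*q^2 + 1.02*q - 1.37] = -7.26*q^2 + 2.98*q + 1.02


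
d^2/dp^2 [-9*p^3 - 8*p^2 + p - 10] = -54*p - 16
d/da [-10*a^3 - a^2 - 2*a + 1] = -30*a^2 - 2*a - 2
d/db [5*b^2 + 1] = 10*b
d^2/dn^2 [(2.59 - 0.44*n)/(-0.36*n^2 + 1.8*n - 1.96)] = ((3.4488 - 0.9504*n)*(0.36*n^2 - 1.8*n + 1.96) + (0.44*n - 2.59)*(0.72*n - 1.8)*(1.44*n - 3.6))/(0.36*n^2 - 1.8*n + 1.96)^3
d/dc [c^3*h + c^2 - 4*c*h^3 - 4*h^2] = 3*c^2*h + 2*c - 4*h^3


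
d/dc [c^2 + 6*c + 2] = 2*c + 6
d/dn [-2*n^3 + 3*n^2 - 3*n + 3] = -6*n^2 + 6*n - 3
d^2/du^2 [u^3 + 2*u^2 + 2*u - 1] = 6*u + 4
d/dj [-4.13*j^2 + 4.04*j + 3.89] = 4.04 - 8.26*j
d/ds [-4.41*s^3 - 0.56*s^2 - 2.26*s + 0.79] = -13.23*s^2 - 1.12*s - 2.26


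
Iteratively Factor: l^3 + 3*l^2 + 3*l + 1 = (l + 1)*(l^2 + 2*l + 1) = (l + 1)^2*(l + 1)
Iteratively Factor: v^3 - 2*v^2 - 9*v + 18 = (v + 3)*(v^2 - 5*v + 6) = (v - 2)*(v + 3)*(v - 3)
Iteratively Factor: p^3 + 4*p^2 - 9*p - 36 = (p + 3)*(p^2 + p - 12) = (p + 3)*(p + 4)*(p - 3)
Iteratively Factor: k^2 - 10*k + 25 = (k - 5)*(k - 5)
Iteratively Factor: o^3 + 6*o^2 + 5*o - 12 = (o + 4)*(o^2 + 2*o - 3) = (o - 1)*(o + 4)*(o + 3)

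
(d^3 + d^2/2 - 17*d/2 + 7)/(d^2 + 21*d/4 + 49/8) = 4*(d^2 - 3*d + 2)/(4*d + 7)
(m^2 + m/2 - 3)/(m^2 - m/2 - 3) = (-2*m^2 - m + 6)/(-2*m^2 + m + 6)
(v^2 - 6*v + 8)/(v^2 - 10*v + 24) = (v - 2)/(v - 6)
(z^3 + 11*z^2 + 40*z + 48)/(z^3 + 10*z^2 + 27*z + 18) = (z^2 + 8*z + 16)/(z^2 + 7*z + 6)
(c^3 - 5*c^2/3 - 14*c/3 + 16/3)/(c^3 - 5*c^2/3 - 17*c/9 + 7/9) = 3*(3*c^3 - 5*c^2 - 14*c + 16)/(9*c^3 - 15*c^2 - 17*c + 7)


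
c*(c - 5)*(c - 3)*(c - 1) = c^4 - 9*c^3 + 23*c^2 - 15*c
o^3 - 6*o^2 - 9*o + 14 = (o - 7)*(o - 1)*(o + 2)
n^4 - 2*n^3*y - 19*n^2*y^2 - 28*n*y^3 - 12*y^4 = (n - 6*y)*(n + y)^2*(n + 2*y)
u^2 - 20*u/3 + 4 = (u - 6)*(u - 2/3)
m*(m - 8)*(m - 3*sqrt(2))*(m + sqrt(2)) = m^4 - 8*m^3 - 2*sqrt(2)*m^3 - 6*m^2 + 16*sqrt(2)*m^2 + 48*m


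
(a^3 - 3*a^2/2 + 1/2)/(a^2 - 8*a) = (2*a^3 - 3*a^2 + 1)/(2*a*(a - 8))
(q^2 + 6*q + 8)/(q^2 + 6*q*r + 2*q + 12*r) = (q + 4)/(q + 6*r)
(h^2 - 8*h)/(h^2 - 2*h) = (h - 8)/(h - 2)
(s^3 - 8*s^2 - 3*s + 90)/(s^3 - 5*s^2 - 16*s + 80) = (s^2 - 3*s - 18)/(s^2 - 16)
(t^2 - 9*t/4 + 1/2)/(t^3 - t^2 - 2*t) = (t - 1/4)/(t*(t + 1))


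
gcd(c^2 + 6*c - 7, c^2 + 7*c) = c + 7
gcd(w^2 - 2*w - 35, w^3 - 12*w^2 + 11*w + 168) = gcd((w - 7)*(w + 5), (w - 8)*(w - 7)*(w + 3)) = w - 7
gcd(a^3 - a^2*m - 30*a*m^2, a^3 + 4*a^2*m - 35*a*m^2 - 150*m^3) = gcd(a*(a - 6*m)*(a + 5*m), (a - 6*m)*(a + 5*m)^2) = a^2 - a*m - 30*m^2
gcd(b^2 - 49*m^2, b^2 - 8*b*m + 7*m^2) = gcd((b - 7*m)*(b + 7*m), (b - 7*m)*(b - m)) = b - 7*m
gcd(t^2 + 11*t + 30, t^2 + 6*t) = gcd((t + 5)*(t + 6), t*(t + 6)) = t + 6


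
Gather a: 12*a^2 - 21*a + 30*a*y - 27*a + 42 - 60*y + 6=12*a^2 + a*(30*y - 48) - 60*y + 48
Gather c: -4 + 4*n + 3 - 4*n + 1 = 0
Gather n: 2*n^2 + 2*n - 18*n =2*n^2 - 16*n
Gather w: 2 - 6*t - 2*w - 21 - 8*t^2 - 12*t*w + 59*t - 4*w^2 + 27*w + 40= -8*t^2 + 53*t - 4*w^2 + w*(25 - 12*t) + 21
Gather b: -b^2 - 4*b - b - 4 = -b^2 - 5*b - 4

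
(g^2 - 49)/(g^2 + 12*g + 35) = (g - 7)/(g + 5)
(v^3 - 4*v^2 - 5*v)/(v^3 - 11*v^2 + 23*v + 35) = v/(v - 7)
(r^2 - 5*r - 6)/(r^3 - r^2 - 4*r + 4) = (r^2 - 5*r - 6)/(r^3 - r^2 - 4*r + 4)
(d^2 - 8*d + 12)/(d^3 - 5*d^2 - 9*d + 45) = (d^2 - 8*d + 12)/(d^3 - 5*d^2 - 9*d + 45)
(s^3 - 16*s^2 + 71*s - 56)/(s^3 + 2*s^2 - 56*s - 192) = (s^2 - 8*s + 7)/(s^2 + 10*s + 24)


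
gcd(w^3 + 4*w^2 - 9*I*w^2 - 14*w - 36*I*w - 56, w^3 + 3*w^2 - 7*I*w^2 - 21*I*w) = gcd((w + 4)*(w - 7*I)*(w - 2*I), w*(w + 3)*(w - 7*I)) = w - 7*I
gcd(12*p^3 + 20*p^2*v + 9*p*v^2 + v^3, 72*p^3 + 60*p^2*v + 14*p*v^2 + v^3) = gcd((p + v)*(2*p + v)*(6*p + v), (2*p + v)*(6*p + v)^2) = 12*p^2 + 8*p*v + v^2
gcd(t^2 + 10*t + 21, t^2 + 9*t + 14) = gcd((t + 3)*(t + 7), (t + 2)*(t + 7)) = t + 7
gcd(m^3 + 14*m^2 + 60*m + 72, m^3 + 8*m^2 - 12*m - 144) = m^2 + 12*m + 36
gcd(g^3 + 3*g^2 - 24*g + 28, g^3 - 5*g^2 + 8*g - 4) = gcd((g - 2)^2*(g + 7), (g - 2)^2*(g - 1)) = g^2 - 4*g + 4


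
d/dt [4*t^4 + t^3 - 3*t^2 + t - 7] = 16*t^3 + 3*t^2 - 6*t + 1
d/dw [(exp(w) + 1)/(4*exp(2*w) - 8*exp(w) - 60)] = (2*(1 - exp(w))*(exp(w) + 1) + exp(2*w) - 2*exp(w) - 15)*exp(w)/(4*(-exp(2*w) + 2*exp(w) + 15)^2)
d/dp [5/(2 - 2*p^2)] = 5*p/(p^2 - 1)^2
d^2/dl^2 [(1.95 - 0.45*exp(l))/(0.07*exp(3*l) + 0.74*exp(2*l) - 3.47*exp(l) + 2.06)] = (-0.00881999999999999*exp(6*l) + 0.0160650000000001*exp(5*l) + 0.42747*exp(4*l) + 3.01203*exp(3*l) - 13.43646*exp(2*l) + 8.37274499999999*exp(l) + 12.02937)*exp(l)/(0.000343*exp(9*l) + 0.010878*exp(8*l) + 0.063987*exp(7*l) - 0.64297*exp(6*l) - 2.531679*exp(5*l) + 27.112722*exp(4*l) - 72.628775*exp(3*l) + 83.833554*exp(2*l) - 44.175876*exp(l) + 8.741816)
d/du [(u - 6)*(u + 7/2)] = 2*u - 5/2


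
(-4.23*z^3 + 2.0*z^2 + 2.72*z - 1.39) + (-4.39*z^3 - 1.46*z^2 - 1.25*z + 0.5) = -8.62*z^3 + 0.54*z^2 + 1.47*z - 0.89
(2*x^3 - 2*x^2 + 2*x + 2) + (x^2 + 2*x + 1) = 2*x^3 - x^2 + 4*x + 3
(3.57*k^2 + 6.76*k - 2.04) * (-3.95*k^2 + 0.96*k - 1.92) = -14.1015*k^4 - 23.2748*k^3 + 7.6932*k^2 - 14.9376*k + 3.9168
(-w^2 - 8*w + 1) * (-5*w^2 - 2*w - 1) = 5*w^4 + 42*w^3 + 12*w^2 + 6*w - 1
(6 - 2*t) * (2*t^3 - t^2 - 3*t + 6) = -4*t^4 + 14*t^3 - 30*t + 36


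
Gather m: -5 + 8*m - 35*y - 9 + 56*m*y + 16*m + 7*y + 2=m*(56*y + 24) - 28*y - 12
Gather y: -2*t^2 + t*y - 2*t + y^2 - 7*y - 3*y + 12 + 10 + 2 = -2*t^2 - 2*t + y^2 + y*(t - 10) + 24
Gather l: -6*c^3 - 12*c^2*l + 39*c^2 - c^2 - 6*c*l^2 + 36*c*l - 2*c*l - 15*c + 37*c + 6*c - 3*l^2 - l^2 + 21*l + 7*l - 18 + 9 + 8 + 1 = -6*c^3 + 38*c^2 + 28*c + l^2*(-6*c - 4) + l*(-12*c^2 + 34*c + 28)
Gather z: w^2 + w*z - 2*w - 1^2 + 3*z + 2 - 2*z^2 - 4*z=w^2 - 2*w - 2*z^2 + z*(w - 1) + 1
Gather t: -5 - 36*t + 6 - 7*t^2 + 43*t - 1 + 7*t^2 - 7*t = 0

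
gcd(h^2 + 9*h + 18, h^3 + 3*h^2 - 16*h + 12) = h + 6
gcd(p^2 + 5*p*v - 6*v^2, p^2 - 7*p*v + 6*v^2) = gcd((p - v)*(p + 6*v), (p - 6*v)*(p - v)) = p - v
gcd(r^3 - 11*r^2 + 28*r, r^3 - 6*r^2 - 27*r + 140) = r^2 - 11*r + 28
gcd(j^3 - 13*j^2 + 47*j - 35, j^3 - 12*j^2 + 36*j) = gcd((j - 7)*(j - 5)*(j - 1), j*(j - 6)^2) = 1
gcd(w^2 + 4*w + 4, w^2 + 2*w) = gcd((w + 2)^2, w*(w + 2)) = w + 2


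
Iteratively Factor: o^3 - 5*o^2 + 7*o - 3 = (o - 1)*(o^2 - 4*o + 3) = (o - 1)^2*(o - 3)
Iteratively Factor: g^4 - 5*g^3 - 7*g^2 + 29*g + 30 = (g + 2)*(g^3 - 7*g^2 + 7*g + 15) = (g - 3)*(g + 2)*(g^2 - 4*g - 5) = (g - 3)*(g + 1)*(g + 2)*(g - 5)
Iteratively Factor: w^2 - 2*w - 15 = (w + 3)*(w - 5)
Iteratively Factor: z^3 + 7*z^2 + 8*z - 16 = (z + 4)*(z^2 + 3*z - 4) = (z - 1)*(z + 4)*(z + 4)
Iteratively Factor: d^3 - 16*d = (d)*(d^2 - 16) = d*(d - 4)*(d + 4)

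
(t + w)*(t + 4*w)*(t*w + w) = t^3*w + 5*t^2*w^2 + t^2*w + 4*t*w^3 + 5*t*w^2 + 4*w^3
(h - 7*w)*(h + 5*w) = h^2 - 2*h*w - 35*w^2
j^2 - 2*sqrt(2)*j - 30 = (j - 5*sqrt(2))*(j + 3*sqrt(2))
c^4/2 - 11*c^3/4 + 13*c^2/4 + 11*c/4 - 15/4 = (c/2 + 1/2)*(c - 3)*(c - 5/2)*(c - 1)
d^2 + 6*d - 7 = (d - 1)*(d + 7)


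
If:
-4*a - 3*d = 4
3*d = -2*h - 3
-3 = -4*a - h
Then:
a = 5/12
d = -17/9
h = 4/3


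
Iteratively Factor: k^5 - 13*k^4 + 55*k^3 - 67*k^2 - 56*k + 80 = (k - 4)*(k^4 - 9*k^3 + 19*k^2 + 9*k - 20) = (k - 4)*(k + 1)*(k^3 - 10*k^2 + 29*k - 20) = (k - 4)*(k - 1)*(k + 1)*(k^2 - 9*k + 20) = (k - 4)^2*(k - 1)*(k + 1)*(k - 5)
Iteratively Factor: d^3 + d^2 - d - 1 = (d + 1)*(d^2 - 1) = (d + 1)^2*(d - 1)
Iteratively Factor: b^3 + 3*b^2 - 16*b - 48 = (b + 4)*(b^2 - b - 12) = (b - 4)*(b + 4)*(b + 3)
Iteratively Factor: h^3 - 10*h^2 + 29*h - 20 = (h - 5)*(h^2 - 5*h + 4) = (h - 5)*(h - 4)*(h - 1)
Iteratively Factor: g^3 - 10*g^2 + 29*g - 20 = (g - 5)*(g^2 - 5*g + 4) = (g - 5)*(g - 1)*(g - 4)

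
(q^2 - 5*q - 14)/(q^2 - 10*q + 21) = (q + 2)/(q - 3)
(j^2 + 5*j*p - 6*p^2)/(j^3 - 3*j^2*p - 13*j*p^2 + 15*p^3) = (-j - 6*p)/(-j^2 + 2*j*p + 15*p^2)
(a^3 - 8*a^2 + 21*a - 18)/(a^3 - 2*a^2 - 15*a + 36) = (a - 2)/(a + 4)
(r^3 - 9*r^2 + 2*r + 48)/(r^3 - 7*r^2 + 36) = (r - 8)/(r - 6)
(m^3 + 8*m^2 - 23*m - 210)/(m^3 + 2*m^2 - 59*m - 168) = (m^2 + m - 30)/(m^2 - 5*m - 24)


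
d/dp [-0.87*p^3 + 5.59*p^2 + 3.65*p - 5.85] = -2.61*p^2 + 11.18*p + 3.65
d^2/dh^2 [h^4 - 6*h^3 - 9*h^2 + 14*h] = 12*h^2 - 36*h - 18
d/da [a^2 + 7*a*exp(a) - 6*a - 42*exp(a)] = 7*a*exp(a) + 2*a - 35*exp(a) - 6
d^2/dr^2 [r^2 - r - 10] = 2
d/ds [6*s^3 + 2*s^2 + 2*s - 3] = 18*s^2 + 4*s + 2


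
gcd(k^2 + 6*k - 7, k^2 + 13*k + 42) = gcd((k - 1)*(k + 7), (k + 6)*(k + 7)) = k + 7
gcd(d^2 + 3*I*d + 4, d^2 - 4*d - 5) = 1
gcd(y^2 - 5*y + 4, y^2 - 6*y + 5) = y - 1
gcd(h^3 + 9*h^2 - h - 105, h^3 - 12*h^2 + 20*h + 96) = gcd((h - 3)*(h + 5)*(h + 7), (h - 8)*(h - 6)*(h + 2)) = 1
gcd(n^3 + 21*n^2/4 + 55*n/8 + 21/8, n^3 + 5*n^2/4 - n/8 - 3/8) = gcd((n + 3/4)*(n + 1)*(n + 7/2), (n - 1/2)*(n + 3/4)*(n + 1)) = n^2 + 7*n/4 + 3/4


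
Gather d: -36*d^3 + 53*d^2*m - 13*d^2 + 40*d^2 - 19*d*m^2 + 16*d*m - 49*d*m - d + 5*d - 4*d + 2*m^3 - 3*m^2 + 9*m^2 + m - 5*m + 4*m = -36*d^3 + d^2*(53*m + 27) + d*(-19*m^2 - 33*m) + 2*m^3 + 6*m^2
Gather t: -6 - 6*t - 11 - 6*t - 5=-12*t - 22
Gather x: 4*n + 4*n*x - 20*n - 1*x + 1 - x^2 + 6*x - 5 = -16*n - x^2 + x*(4*n + 5) - 4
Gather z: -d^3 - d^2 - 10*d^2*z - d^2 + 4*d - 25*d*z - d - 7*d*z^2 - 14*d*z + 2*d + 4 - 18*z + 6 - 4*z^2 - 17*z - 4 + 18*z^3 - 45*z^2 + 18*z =-d^3 - 2*d^2 + 5*d + 18*z^3 + z^2*(-7*d - 49) + z*(-10*d^2 - 39*d - 17) + 6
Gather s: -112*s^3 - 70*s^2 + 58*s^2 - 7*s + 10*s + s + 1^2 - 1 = -112*s^3 - 12*s^2 + 4*s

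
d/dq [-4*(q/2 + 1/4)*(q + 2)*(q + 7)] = -6*q^2 - 38*q - 37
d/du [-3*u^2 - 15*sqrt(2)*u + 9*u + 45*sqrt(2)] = -6*u - 15*sqrt(2) + 9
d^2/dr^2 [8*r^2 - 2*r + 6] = 16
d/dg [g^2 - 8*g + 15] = 2*g - 8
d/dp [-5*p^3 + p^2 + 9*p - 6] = -15*p^2 + 2*p + 9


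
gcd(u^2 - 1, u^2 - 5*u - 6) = u + 1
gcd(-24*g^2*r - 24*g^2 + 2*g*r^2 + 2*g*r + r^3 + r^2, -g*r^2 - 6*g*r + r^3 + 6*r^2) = 1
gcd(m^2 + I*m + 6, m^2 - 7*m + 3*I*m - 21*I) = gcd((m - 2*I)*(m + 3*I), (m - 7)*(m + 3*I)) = m + 3*I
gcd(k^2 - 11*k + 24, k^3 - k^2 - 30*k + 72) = k - 3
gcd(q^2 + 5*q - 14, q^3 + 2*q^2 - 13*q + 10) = q - 2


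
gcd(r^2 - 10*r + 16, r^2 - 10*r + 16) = r^2 - 10*r + 16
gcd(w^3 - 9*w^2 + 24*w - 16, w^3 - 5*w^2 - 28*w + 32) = w - 1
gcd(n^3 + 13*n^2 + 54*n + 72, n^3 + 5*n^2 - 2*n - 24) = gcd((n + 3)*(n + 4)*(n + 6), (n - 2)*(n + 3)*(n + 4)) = n^2 + 7*n + 12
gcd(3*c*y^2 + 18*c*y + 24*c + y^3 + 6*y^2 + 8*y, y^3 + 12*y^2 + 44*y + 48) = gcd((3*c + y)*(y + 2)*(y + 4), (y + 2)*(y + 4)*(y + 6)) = y^2 + 6*y + 8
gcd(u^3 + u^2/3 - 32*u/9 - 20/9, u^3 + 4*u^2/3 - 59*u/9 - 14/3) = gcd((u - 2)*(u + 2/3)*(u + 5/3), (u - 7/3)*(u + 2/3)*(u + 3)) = u + 2/3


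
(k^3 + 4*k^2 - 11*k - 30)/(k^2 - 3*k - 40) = (k^2 - k - 6)/(k - 8)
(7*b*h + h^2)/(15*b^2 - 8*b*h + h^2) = h*(7*b + h)/(15*b^2 - 8*b*h + h^2)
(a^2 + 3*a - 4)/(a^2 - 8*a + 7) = (a + 4)/(a - 7)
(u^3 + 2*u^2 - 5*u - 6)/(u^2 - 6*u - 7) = (u^2 + u - 6)/(u - 7)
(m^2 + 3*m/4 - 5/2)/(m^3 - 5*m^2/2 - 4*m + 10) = (4*m - 5)/(2*(2*m^2 - 9*m + 10))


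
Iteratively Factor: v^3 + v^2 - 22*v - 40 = (v + 4)*(v^2 - 3*v - 10) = (v - 5)*(v + 4)*(v + 2)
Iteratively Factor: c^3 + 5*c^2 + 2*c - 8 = (c - 1)*(c^2 + 6*c + 8) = (c - 1)*(c + 2)*(c + 4)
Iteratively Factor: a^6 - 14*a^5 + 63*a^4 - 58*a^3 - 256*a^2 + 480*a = (a - 5)*(a^5 - 9*a^4 + 18*a^3 + 32*a^2 - 96*a) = a*(a - 5)*(a^4 - 9*a^3 + 18*a^2 + 32*a - 96) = a*(a - 5)*(a + 2)*(a^3 - 11*a^2 + 40*a - 48) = a*(a - 5)*(a - 4)*(a + 2)*(a^2 - 7*a + 12) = a*(a - 5)*(a - 4)*(a - 3)*(a + 2)*(a - 4)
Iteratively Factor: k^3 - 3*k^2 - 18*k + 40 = (k - 2)*(k^2 - k - 20) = (k - 2)*(k + 4)*(k - 5)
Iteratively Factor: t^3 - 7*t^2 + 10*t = (t)*(t^2 - 7*t + 10) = t*(t - 5)*(t - 2)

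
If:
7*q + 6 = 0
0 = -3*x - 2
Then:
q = -6/7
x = -2/3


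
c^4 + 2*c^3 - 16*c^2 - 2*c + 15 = (c - 3)*(c - 1)*(c + 1)*(c + 5)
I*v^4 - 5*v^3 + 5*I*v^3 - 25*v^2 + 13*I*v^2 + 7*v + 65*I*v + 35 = (v + 5)*(v - I)*(v + 7*I)*(I*v + 1)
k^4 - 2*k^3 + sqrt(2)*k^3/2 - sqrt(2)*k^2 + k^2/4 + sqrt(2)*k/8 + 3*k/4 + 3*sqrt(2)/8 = (k - 3/2)*(k - 1)*(k + 1/2)*(k + sqrt(2)/2)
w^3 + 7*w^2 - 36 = (w - 2)*(w + 3)*(w + 6)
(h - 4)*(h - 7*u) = h^2 - 7*h*u - 4*h + 28*u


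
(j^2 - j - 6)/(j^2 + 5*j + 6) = (j - 3)/(j + 3)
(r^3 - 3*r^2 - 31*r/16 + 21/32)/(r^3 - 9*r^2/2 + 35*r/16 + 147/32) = (4*r - 1)/(4*r - 7)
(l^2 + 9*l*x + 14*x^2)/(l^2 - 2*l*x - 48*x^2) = (-l^2 - 9*l*x - 14*x^2)/(-l^2 + 2*l*x + 48*x^2)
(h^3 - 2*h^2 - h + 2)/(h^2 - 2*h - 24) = (-h^3 + 2*h^2 + h - 2)/(-h^2 + 2*h + 24)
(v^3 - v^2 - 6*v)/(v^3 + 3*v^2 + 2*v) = (v - 3)/(v + 1)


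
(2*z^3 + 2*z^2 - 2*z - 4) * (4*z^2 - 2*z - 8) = 8*z^5 + 4*z^4 - 28*z^3 - 28*z^2 + 24*z + 32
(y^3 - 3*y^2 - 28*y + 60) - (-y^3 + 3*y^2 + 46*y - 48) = 2*y^3 - 6*y^2 - 74*y + 108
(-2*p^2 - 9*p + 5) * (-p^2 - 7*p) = 2*p^4 + 23*p^3 + 58*p^2 - 35*p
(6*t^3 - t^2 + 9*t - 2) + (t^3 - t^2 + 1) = 7*t^3 - 2*t^2 + 9*t - 1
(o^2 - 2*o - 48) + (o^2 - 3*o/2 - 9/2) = 2*o^2 - 7*o/2 - 105/2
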